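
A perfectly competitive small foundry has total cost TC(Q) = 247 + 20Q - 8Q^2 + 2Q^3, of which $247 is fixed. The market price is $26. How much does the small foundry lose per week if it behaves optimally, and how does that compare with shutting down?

Profit = -$211 at Q = 3

AVC = 20 - 8Q + 2Q^2; min AVC = $12 at Q = 2. Since P = $26 ≥ min AVC, the firm produces.
With MC = 20 - 16Q + 6Q^2, P = MC on the upward-sloping part at Q* = 3.
TR = 26·3 = 78. TC = 247 + 42 = 289. Profit = 78 − 289 = -$211.
That loss of $211 beats the $247 the firm would lose by shutting down; producing recovers $36 of fixed cost.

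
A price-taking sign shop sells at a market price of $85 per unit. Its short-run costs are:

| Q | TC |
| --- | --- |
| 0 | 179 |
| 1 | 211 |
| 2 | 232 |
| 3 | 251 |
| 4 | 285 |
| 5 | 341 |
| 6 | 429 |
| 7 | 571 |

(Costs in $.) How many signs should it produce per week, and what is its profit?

Tabulate TR − TC: Q=0: -179; Q=1: -126; Q=2: -62; Q=3: 4; Q=4: 55; Q=5: 84; Q=6: 81; Q=7: 24.
Profit is maximized at Q = 5. AVC there is 162/5 = $32.40 ≤ P, so producing beats shutting down (which would give -$179).

Q = 5; profit = $84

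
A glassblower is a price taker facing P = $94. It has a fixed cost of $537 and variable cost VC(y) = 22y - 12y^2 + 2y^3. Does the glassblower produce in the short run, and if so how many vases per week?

Produce at y = 6

From TC, MC = TC'(y) = 22 - 24y + 6y^2 and AVC = VC/y = 22 - 12y + 2y^2.
The AVC parabola has its vertex at y = 12/4 = 3, where AVC = 22 - 12·3 + 2·3^2 = $4.
Since P = $94 ≥ min AVC = $4, price covers variable cost and the firm should produce.
P = MC gives -72 - 24y + 6y^2 = 0, with roots -2 and 6. Take the larger (rising MC): y* = 6.
Check: AVC at y = 6 is $22 ≤ P, so revenue covers variable cost.
Profit = P·y − TC = 94·6 − 669 = -$105, a loss, but smaller than the $537 fixed cost the firm would lose by shutting down.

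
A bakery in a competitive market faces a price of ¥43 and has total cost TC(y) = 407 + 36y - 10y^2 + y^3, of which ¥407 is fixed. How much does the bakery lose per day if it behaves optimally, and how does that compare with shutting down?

AVC = 36 - 10y + y^2 has its minimum ¥11 at y = 5; price ¥43 clears that bar, so the firm operates.
MC = 36 - 20y + 3y^2. Setting P = MC and taking the root on the rising branch gives y* = 7.
TR = 43·7 = 301. TC = 407 + 105 = 512. Profit = 301 − 512 = -¥211.
By producing, the firm covers all variable cost plus ¥196 of fixed cost; shutting down would lose the full ¥407.

Profit = -¥211 at y = 7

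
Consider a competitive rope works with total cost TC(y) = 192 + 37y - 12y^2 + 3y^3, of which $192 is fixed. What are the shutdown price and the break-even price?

AVC = 37 - 12y + 3y^2; minimized at y = 2, giving min AVC = $25. That is the shutdown price.
ATC = 192/y + 37 - 12y + 3y^2. Setting dATC/dy = −192/y^2 − 12 + 6y = 0 gives y = 4 (since 6·4^3 − 12·4^2 = 192).
min ATC = 192/4 + 37 − 12·4 + 3·4^2 = $85. That is the break-even price.
For $25 ≤ P < $85 the firm produces at a loss; below $25 it shuts down.

Shutdown price = $25; break-even price = $85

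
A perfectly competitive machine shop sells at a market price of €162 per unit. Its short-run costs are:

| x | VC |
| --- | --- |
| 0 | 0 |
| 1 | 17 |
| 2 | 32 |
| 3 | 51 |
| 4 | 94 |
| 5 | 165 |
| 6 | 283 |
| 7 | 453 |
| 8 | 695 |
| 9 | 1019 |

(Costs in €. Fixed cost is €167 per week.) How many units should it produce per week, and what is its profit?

x = 6; profit = €522

Profit at each row (π = 162x − TC): x=0: -167; x=1: -22; x=2: 125; x=3: 268; x=4: 387; x=5: 478; x=6: 522; x=7: 514; x=8: 434; x=9: 272.
Profit is maximized at x = 6. AVC there is 283/6 = €47.17 ≤ P, so producing beats shutting down (which would give -€167).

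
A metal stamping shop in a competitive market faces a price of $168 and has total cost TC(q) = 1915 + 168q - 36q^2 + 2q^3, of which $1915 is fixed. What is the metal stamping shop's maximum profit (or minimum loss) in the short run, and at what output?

AVC = 168 - 36q + 2q^2; min AVC = $6 at q = 9. Since P = $168 ≥ min AVC, the firm produces.
With MC = 168 - 72q + 6q^2, P = MC on the upward-sloping part at q* = 12.
TR = 168·12 = 2016. TC = 1915 + 288 = 2203. Profit = 2016 − 2203 = -$187.
Shutting down would mean losing the fixed cost of $1915, so operating at a loss of $187 is better by $1728.

Profit = -$187 at q = 12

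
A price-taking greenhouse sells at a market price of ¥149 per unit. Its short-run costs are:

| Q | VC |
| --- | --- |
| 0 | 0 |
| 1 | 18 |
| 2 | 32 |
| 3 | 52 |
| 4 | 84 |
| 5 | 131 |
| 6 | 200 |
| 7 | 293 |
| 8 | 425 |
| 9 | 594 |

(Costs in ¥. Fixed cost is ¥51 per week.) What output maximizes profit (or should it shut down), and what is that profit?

Tabulate TR − TC: Q=0: -51; Q=1: 80; Q=2: 215; Q=3: 344; Q=4: 461; Q=5: 563; Q=6: 643; Q=7: 699; Q=8: 716; Q=9: 696.
Profit is maximized at Q = 8. AVC there is 425/8 = ¥53.12 ≤ P, so producing beats shutting down (which would give -¥51).

Q = 8; profit = ¥716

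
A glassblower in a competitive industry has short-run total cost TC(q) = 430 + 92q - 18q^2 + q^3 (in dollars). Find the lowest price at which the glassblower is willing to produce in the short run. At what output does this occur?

Short-run supply begins at min AVC. From VC = 92q - 18q^2 + q^3, AVC = 92 - 18q + q^2.
At the minimum of AVC, MC = AVC. MC = 92 - 36q + 3q^2; setting MC = AVC gives 2q^2 - 18q = 0, so q = 9. min AVC = 11.
For P < $11 the firm produces nothing.

$11 per unit, at q = 9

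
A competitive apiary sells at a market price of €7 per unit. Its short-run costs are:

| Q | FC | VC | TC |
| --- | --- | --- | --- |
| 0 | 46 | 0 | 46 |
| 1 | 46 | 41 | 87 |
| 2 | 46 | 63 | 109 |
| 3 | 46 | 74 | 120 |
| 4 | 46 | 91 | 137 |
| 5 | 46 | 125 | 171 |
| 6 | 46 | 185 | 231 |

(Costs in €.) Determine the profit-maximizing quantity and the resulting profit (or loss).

Q = 0 (shut down); profit = -€46

Profit at each row (π = 7Q − TC): Q=0: -46; Q=1: -80; Q=2: -95; Q=3: -99; Q=4: -109; Q=5: -136; Q=6: -189.
Profit is highest at Q = 0. Equivalently, the lowest AVC in the table is 91/4 ≈ €22.75 at Q = 4, and P = €7 falls below it — price never covers variable cost, so the firm shuts down and loses only its fixed cost.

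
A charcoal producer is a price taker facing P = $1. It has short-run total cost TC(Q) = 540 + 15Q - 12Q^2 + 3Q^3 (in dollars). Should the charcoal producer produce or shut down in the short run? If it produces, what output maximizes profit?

Variable cost is VC = 15Q - 12Q^2 + 3Q^3, so AVC = VC/Q = 15 - 12Q + 3Q^2 and MC = dTC/dQ = 15 - 24Q + 9Q^2.
AVC is minimized where dAVC/dQ = -12 + 6Q = 0, at Q = 2; min AVC = 15 - 12·2 + 3·2^2 = $3.
P = $1 lies below min AVC = $3; no output level covers variable cost.
Shutting down limits the loss to fixed cost, $540.

Shut down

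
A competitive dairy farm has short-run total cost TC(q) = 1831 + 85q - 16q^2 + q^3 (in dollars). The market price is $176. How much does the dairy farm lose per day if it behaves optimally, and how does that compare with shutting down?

AVC = 85 - 16q + q^2; min AVC = $21 at q = 8. Since P = $176 ≥ min AVC, the firm produces.
MC = 85 - 32q + 3q^2. Setting P = MC and taking the root on the rising branch gives q* = 13.
TR = 176·13 = 2288. TC = 1831 + 598 = 2429. Profit = 2288 − 2429 = -$141.
By producing, the firm covers all variable cost plus $1690 of fixed cost; shutting down would lose the full $1831.

Profit = -$141 at q = 13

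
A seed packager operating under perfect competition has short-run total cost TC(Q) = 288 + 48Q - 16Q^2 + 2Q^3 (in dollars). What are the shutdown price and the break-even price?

Shutdown price = $16; break-even price = $72

AVC = 48 - 16Q + 2Q^2; minimized at Q = 4, giving min AVC = $16. That is the shutdown price.
ATC = 288/Q + 48 - 16Q + 2Q^2. Setting dATC/dQ = −288/Q^2 − 16 + 4Q = 0 gives Q = 6 (since 4·6^3 − 16·6^2 = 288).
min ATC = 288/6 + 48 − 16·6 + 2·6^2 = $72. That is the break-even price.
Between these two prices the firm operates at a loss; above $72 it earns a profit.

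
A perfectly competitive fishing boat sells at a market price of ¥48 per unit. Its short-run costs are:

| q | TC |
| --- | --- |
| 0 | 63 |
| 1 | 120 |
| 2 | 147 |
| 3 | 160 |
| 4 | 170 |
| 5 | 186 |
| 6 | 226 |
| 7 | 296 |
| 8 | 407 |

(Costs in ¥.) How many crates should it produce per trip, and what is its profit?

q = 6; profit = ¥62

Profit at each row (π = 48q − TC): q=0: -63; q=1: -72; q=2: -51; q=3: -16; q=4: 22; q=5: 54; q=6: 62; q=7: 40; q=8: -23.
Profit is maximized at q = 6. AVC there is 163/6 = ¥27.17 ≤ P, so producing beats shutting down (which would give -¥63).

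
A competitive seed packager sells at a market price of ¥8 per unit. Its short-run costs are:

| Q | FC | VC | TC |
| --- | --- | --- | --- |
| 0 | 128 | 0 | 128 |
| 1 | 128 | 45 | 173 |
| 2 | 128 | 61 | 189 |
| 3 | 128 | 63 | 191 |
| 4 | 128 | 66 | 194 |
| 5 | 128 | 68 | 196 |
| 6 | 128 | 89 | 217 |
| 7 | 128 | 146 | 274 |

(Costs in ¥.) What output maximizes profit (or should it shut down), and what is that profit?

Tabulate TR − TC: Q=0: -128; Q=1: -165; Q=2: -173; Q=3: -167; Q=4: -162; Q=5: -156; Q=6: -169; Q=7: -218.
Profit is highest at Q = 0. Equivalently, the lowest AVC in the table is 68/5 ≈ ¥13.60 at Q = 5, and P = ¥8 falls below it — price never covers variable cost, so the firm shuts down and loses only its fixed cost.

Q = 0 (shut down); profit = -¥128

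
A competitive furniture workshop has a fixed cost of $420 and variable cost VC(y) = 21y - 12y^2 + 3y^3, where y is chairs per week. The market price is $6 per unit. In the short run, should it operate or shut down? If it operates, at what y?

Shut down

Variable cost is VC = 21y - 12y^2 + 3y^3, so AVC = VC/y = 21 - 12y + 3y^2 and MC = dTC/dy = 21 - 24y + 9y^2.
The AVC parabola has its vertex at y = 12/6 = 2, where AVC = 21 - 12·2 + 3·2^2 = $9.
P = $6 lies below min AVC = $9; no output level covers variable cost.
Best response: produce nothing and absorb the $420 fixed cost.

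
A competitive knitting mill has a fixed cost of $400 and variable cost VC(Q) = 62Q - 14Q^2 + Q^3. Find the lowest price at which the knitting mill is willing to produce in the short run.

$13 per unit

Short-run supply begins at min AVC. From VC = 62Q - 14Q^2 + Q^3, AVC = 62 - 14Q + Q^2.
dAVC/dQ = -14 + 2Q = 0 gives Q = 7. min AVC = 62 - 14·7 + 7^2 = 13.
So the shutdown price is $13.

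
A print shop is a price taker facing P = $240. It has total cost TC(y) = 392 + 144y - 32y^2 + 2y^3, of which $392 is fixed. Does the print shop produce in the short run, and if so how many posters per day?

Variable cost is VC = 144y - 32y^2 + 2y^3, so AVC = VC/y = 144 - 32y + 2y^2 and MC = dTC/dy = 144 - 64y + 6y^2.
AVC is minimized where dAVC/dy = -32 + 4y = 0, at y = 8; min AVC = 144 - 32·8 + 2·8^2 = $16.
Because $240 ≥ $16, revenue can cover variable cost; the firm operates.
P = MC gives -96 - 64y + 6y^2 = 0, with roots -4/3 and 12. Take the larger (rising MC): y* = 12.
Check: AVC at y = 12 is $48 ≤ P, so revenue covers variable cost.
Profit = P·y − TC = 240·12 − 968 = $1912.

Produce at y = 12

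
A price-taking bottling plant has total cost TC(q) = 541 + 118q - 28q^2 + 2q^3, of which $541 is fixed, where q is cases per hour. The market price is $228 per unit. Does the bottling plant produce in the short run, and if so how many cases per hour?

Strip out fixed cost: VC = 118q - 28q^2 + 2q^3. Then AVC = 118 - 28q + 2q^2 and MC = 118 - 56q + 6q^2.
AVC is minimized where dAVC/dq = -28 + 4q = 0, at q = 7; min AVC = 118 - 28·7 + 2·7^2 = $20.
Since P = $228 ≥ min AVC = $20, price covers variable cost and the firm should produce.
P = MC gives -110 - 56q + 6q^2 = 0, with roots -5/3 and 11. Take the larger (rising MC): q* = 11.
Check: AVC at q = 11 is $52 ≤ P, so revenue covers variable cost.
Profit = P·q − TC = 228·11 − 1113 = $1395.

Produce at q = 11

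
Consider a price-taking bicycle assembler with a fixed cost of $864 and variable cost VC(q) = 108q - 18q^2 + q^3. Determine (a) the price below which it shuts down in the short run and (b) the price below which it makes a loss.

Shutdown price = min AVC. AVC = 108 - 18q + q^2, with vertex at q = 9 and minimum $27.
ATC = 864/q + 108 - 18q + q^2. Setting dATC/dq = −864/q^2 − 18 + 2q = 0 gives q = 12 (since 2·12^3 − 18·12^2 = 864).
min ATC = 864/12 + 108 − 18·12 + 12^2 = $108. That is the break-even price.
For $27 ≤ P < $108 the firm produces at a loss; below $27 it shuts down.

Shutdown price = $27; break-even price = $108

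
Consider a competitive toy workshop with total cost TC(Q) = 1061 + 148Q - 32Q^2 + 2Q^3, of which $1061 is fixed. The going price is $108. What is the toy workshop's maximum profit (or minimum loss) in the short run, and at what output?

Profit = -$261 at Q = 10

AVC = 148 - 32Q + 2Q^2; min AVC = $20 at Q = 8. Since P = $108 ≥ min AVC, the firm produces.
With MC = 148 - 64Q + 6Q^2, P = MC on the upward-sloping part at Q* = 10.
TR = 108·10 = 1080. TC = 1061 + 280 = 1341. Profit = 1080 − 1341 = -$261.
That loss of $261 beats the $1061 the firm would lose by shutting down; producing recovers $800 of fixed cost.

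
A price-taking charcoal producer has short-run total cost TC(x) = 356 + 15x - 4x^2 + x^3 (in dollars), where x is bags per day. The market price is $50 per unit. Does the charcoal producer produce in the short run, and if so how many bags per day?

Variable cost is VC = 15x - 4x^2 + x^3, so AVC = VC/x = 15 - 4x + x^2 and MC = dTC/dx = 15 - 8x + 3x^2.
AVC hits its minimum where MC = AVC, at x = 2, giving min AVC = 15 - 4·2 + 2^2 = $11.
P = $50 exceeds min AVC = $11, so the firm stays open.
Set P = MC: 50 = 15 - 8x + 3x^2 → -35 - 8x + 3x^2 = 0. The roots are x = -7/3 and x = 5; the profit-maximizing output is on the rising part of MC, so x* = 5.
Check: AVC at x = 5 is $20 ≤ P, so revenue covers variable cost.
Profit = P·x − TC = 50·5 − 456 = -$206, a loss, but smaller than the $356 fixed cost the firm would lose by shutting down.

Produce at x = 5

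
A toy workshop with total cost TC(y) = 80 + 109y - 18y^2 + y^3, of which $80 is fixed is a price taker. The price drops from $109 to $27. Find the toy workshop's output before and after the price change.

Output falls from 12 to 0 (the firm shuts down)

MC = 109 - 36y + 3y^2; the shutdown threshold is min AVC = $28 (at y = 9).
At P = $109 ≥ min AVC, set P = MC on the rising branch: y = 12.
At P = $27 < min AVC = $28, price no longer covers variable cost at any output, so the firm shuts down: y = 0.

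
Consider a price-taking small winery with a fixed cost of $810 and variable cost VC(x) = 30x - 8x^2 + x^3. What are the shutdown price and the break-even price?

AVC = 30 - 8x + x^2; minimized at x = 4, giving min AVC = $14. That is the shutdown price.
ATC = 810/x + 30 - 8x + x^2. Setting dATC/dx = −810/x^2 − 8 + 2x = 0 gives x = 9 (since 2·9^3 − 8·9^2 = 810).
min ATC = 810/9 + 30 − 8·9 + 9^2 = $129. That is the break-even price.
For $14 ≤ P < $129 the firm produces at a loss; below $14 it shuts down.

Shutdown price = $14; break-even price = $129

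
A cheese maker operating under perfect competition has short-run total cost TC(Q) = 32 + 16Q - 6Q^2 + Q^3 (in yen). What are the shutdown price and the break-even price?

Shutdown price = ¥7; break-even price = ¥16

Shutdown price = min AVC. AVC = 16 - 6Q + Q^2, with vertex at Q = 3 and minimum ¥7.
ATC = 32/Q + 16 - 6Q + Q^2. Setting dATC/dQ = −32/Q^2 − 6 + 2Q = 0 gives Q = 4 (since 2·4^3 − 6·4^2 = 32).
min ATC = 32/4 + 16 − 6·4 + 4^2 = ¥16. That is the break-even price.
Between these two prices the firm operates at a loss; above ¥16 it earns a profit.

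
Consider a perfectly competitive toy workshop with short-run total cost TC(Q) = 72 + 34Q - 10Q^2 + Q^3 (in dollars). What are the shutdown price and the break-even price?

Shutdown price = $9; break-even price = $22

Shutdown price = min AVC. AVC = 34 - 10Q + Q^2, with vertex at Q = 5 and minimum $9.
ATC = 72/Q + 34 - 10Q + Q^2. Setting dATC/dQ = −72/Q^2 − 10 + 2Q = 0 gives Q = 6 (since 2·6^3 − 10·6^2 = 72).
min ATC = 72/6 + 34 − 10·6 + 6^2 = $22. That is the break-even price.
Between these two prices the firm operates at a loss; above $22 it earns a profit.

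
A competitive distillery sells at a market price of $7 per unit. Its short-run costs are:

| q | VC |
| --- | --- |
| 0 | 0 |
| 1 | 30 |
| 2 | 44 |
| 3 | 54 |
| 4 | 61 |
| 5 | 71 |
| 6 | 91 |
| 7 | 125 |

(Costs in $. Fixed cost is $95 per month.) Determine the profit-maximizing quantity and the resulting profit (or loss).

q = 0 (shut down); profit = -$95

Profit at each row (π = 7q − TC): q=0: -95; q=1: -118; q=2: -125; q=3: -128; q=4: -128; q=5: -131; q=6: -144; q=7: -171.
Profit is highest at q = 0. Equivalently, the lowest AVC in the table is 71/5 ≈ $14.20 at q = 5, and P = $7 falls below it — price never covers variable cost, so the firm shuts down and loses only its fixed cost.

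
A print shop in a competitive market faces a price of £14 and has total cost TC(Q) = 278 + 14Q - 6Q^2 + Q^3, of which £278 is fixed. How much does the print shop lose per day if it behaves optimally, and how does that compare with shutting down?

AVC = 14 - 6Q + Q^2 has its minimum £5 at Q = 3; price £14 clears that bar, so the firm operates.
MC = 14 - 12Q + 3Q^2. Setting P = MC and taking the root on the rising branch gives Q* = 4.
TR = 14·4 = 56. TC = 278 + 24 = 302. Profit = 56 − 302 = -£246.
That loss of £246 beats the £278 the firm would lose by shutting down; producing recovers £32 of fixed cost.

Profit = -£246 at Q = 4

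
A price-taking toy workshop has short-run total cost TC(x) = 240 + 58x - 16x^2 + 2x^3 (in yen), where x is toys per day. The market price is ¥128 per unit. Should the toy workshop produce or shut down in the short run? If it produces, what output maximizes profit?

Produce at x = 7

Variable cost is VC = 58x - 16x^2 + 2x^3, so AVC = VC/x = 58 - 16x + 2x^2 and MC = dTC/dx = 58 - 32x + 6x^2.
The AVC parabola has its vertex at x = 16/4 = 4, where AVC = 58 - 16·4 + 2·4^2 = ¥26.
Because ¥128 ≥ ¥26, revenue can cover variable cost; the firm operates.
P = MC gives -70 - 32x + 6x^2 = 0, with roots -5/3 and 7. Take the larger (rising MC): x* = 7.
Check: AVC at x = 7 is ¥44 ≤ P, so revenue covers variable cost.
Profit = P·x − TC = 128·7 − 548 = ¥348.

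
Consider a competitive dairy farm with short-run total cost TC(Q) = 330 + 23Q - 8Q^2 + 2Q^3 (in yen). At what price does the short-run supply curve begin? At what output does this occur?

¥15 per unit, at Q = 2

The firm shuts down when price falls below the minimum of average variable cost. AVC = VC/Q = 23 - 8Q + 2Q^2.
dAVC/dQ = -8 + 4Q = 0 gives Q = 2. min AVC = 23 - 8·2 + 2·2^2 = 15.
For P < ¥15 the firm produces nothing.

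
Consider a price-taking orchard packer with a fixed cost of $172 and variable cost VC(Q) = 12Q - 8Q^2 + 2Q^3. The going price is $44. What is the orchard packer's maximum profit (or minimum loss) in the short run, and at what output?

Profit = -$44 at Q = 4

AVC = 12 - 8Q + 2Q^2; min AVC = $4 at Q = 2. Since P = $44 ≥ min AVC, the firm produces.
MC = 12 - 16Q + 6Q^2. Setting P = MC and taking the root on the rising branch gives Q* = 4.
TR = 44·4 = 176. TC = 172 + 48 = 220. Profit = 176 − 220 = -$44.
Shutting down would mean losing the fixed cost of $172, so operating at a loss of $44 is better by $128.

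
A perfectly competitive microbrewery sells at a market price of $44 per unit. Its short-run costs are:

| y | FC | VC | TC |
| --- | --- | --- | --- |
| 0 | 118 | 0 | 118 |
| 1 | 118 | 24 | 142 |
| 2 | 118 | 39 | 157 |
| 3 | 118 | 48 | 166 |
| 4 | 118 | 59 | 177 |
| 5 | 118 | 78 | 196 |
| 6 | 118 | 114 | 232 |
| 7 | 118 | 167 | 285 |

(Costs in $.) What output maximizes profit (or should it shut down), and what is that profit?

y = 6; profit = $32

Compute π = P·y − TC at each output: y=0: -118; y=1: -98; y=2: -69; y=3: -34; y=4: -1; y=5: 24; y=6: 32; y=7: 23.
Profit is maximized at y = 6. AVC there is 114/6 = $19 ≤ P, so producing beats shutting down (which would give -$118).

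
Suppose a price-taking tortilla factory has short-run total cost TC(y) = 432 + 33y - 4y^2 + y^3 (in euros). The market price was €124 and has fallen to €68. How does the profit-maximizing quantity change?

Output falls from 7 to 5

MC = 33 - 8y + 3y^2; the shutdown threshold is min AVC = €29 (at y = 2).
With P = €124 above the shutdown price, P = MC gives y = 7.
At P = €68 ≥ min AVC, set P = MC: y = 5. The firm stays open but cuts output.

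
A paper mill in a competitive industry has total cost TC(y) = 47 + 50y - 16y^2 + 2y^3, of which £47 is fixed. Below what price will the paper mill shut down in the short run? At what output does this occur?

The shutdown price is the minimum of AVC. VC = 50y - 16y^2 + 2y^3, so AVC = 50 - 16y + 2y^2.
dAVC/dy = -16 + 4y = 0 gives y = 4. min AVC = 50 - 16·4 + 2·4^2 = 18.
The firm shuts down for any P below £18.

£18 per unit, at y = 4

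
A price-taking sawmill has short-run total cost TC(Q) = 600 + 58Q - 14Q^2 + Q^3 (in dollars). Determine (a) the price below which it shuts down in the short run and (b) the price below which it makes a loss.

AVC = 58 - 14Q + Q^2; minimized at Q = 7, giving min AVC = $9. That is the shutdown price.
ATC = 600/Q + 58 - 14Q + Q^2. Setting dATC/dQ = −600/Q^2 − 14 + 2Q = 0 gives Q = 10 (since 2·10^3 − 14·10^2 = 600).
min ATC = 600/10 + 58 − 14·10 + 10^2 = $78. That is the break-even price.
For $9 ≤ P < $78 the firm produces at a loss; below $9 it shuts down.

Shutdown price = $9; break-even price = $78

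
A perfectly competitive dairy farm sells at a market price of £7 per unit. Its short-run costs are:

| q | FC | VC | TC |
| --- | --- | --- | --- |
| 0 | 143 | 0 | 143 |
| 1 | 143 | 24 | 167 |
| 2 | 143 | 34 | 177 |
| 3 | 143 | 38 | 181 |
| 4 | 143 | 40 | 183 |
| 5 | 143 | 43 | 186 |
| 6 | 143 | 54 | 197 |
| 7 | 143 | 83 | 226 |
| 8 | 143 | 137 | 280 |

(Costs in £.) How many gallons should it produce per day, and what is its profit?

Tabulate TR − TC: q=0: -143; q=1: -160; q=2: -163; q=3: -160; q=4: -155; q=5: -151; q=6: -155; q=7: -177; q=8: -224.
Profit is highest at q = 0. Equivalently, the lowest AVC in the table is 43/5 ≈ £8.60 at q = 5, and P = £7 falls below it — price never covers variable cost, so the firm shuts down and loses only its fixed cost.

q = 0 (shut down); profit = -£143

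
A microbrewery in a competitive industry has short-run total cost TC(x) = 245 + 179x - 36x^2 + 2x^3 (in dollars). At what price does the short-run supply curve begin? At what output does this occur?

Short-run supply begins at min AVC. From VC = 179x - 36x^2 + 2x^3, AVC = 179 - 36x + 2x^2.
dAVC/dx = -36 + 4x = 0 gives x = 9. min AVC = 179 - 36·9 + 2·9^2 = 17.
So the shutdown price is $17.

$17 per unit, at x = 9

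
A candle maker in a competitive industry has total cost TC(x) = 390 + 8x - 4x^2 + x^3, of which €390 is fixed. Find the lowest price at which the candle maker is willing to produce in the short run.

The firm shuts down when price falls below the minimum of average variable cost. AVC = VC/x = 8 - 4x + x^2.
dAVC/dx = -4 + 2x = 0 gives x = 2. min AVC = 8 - 4·2 + 2^2 = 4.
For P < €4 the firm produces nothing.

€4 per unit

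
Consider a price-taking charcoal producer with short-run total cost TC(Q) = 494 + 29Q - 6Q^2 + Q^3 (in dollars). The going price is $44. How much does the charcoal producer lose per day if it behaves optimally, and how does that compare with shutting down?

Profit = -$394 at Q = 5

AVC = 29 - 6Q + Q^2; min AVC = $20 at Q = 3. Since P = $44 ≥ min AVC, the firm produces.
MC = 29 - 12Q + 3Q^2. Setting P = MC and taking the root on the rising branch gives Q* = 5.
TR = 44·5 = 220. TC = 494 + 120 = 614. Profit = 220 − 614 = -$394.
That loss of $394 beats the $494 the firm would lose by shutting down; producing recovers $100 of fixed cost.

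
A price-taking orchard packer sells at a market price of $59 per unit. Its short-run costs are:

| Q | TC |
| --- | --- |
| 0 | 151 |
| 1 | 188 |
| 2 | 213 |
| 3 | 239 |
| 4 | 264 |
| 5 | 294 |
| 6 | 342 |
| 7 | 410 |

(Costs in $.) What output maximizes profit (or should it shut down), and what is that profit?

Q = 6; profit = $12

Compute π = P·Q − TC at each output: Q=0: -151; Q=1: -129; Q=2: -95; Q=3: -62; Q=4: -28; Q=5: 1; Q=6: 12; Q=7: 3.
Profit is maximized at Q = 6. AVC there is 191/6 = $31.83 ≤ P, so producing beats shutting down (which would give -$151).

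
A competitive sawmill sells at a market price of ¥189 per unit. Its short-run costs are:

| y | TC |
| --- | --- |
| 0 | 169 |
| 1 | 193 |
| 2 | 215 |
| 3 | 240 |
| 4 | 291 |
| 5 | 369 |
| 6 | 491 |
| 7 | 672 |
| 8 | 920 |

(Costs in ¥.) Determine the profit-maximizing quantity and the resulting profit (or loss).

y = 7; profit = ¥651

Tabulate TR − TC: y=0: -169; y=1: -4; y=2: 163; y=3: 327; y=4: 465; y=5: 576; y=6: 643; y=7: 651; y=8: 592.
Profit is maximized at y = 7. AVC there is 503/7 = ¥71.86 ≤ P, so producing beats shutting down (which would give -¥169).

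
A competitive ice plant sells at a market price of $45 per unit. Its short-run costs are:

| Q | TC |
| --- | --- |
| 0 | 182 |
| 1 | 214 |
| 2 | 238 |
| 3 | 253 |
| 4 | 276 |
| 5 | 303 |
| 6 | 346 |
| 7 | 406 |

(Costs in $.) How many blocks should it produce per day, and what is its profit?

Compute π = P·Q − TC at each output: Q=0: -182; Q=1: -169; Q=2: -148; Q=3: -118; Q=4: -96; Q=5: -78; Q=6: -76; Q=7: -91.
Profit is maximized at Q = 6. AVC there is 164/6 = $27.33 ≤ P, so producing beats shutting down (which would give -$182).

Q = 6; profit = -$76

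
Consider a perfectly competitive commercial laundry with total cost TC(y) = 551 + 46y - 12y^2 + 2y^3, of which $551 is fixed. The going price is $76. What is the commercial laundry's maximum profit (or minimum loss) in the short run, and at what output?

Profit = -$351 at y = 5

AVC = 46 - 12y + 2y^2 has its minimum $28 at y = 3; price $76 clears that bar, so the firm operates.
MC = 46 - 24y + 6y^2. Setting P = MC and taking the root on the rising branch gives y* = 5.
TR = 76·5 = 380. TC = 551 + 180 = 731. Profit = 380 − 731 = -$351.
Shutting down would mean losing the fixed cost of $551, so operating at a loss of $351 is better by $200.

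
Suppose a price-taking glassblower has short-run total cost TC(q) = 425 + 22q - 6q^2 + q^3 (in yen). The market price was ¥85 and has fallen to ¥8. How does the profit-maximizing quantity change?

AVC = 22 - 6q + q^2, minimized at q = 3 where min AVC = ¥13. MC = 22 - 12q + 3q^2.
With P = ¥85 above the shutdown price, P = MC gives q = 7.
At P = ¥8 < min AVC = ¥13, price no longer covers variable cost at any output, so the firm shuts down: q = 0.

Output falls from 7 to 0 (the firm shuts down)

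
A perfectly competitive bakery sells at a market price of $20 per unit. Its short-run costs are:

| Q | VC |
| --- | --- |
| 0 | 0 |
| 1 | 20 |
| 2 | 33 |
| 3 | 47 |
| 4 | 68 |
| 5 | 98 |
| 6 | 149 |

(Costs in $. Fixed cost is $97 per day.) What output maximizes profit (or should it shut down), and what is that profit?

Compute π = P·Q − TC at each output: Q=0: -97; Q=1: -97; Q=2: -90; Q=3: -84; Q=4: -85; Q=5: -95; Q=6: -126.
Profit is maximized at Q = 3. AVC there is 47/3 = $15.67 ≤ P, so producing beats shutting down (which would give -$97).

Q = 3; profit = -$84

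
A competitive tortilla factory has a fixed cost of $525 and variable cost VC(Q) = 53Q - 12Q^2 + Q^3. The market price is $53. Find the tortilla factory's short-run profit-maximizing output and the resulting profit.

AVC = 53 - 12Q + Q^2 has its minimum $17 at Q = 6; price $53 clears that bar, so the firm operates.
With MC = 53 - 24Q + 3Q^2, P = MC on the upward-sloping part at Q* = 8.
TR = 53·8 = 424. TC = 525 + 168 = 693. Profit = 424 − 693 = -$269.
Shutting down would mean losing the fixed cost of $525, so operating at a loss of $269 is better by $256.

Profit = -$269 at Q = 8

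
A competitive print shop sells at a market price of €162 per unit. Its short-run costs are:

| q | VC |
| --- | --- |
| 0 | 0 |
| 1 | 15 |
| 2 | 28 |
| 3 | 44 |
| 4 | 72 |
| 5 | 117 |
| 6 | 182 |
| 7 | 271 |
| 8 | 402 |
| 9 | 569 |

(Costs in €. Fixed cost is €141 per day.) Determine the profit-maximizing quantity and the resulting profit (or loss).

Tabulate TR − TC: q=0: -141; q=1: 6; q=2: 155; q=3: 301; q=4: 435; q=5: 552; q=6: 649; q=7: 722; q=8: 753; q=9: 748.
Profit is maximized at q = 8. AVC there is 402/8 = €50.25 ≤ P, so producing beats shutting down (which would give -€141).

q = 8; profit = €753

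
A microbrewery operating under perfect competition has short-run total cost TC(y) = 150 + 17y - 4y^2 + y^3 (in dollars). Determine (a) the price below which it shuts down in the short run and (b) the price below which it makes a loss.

Shutdown price = min AVC. AVC = 17 - 4y + y^2, with vertex at y = 2 and minimum $13.
ATC = 150/y + 17 - 4y + y^2. Setting dATC/dy = −150/y^2 − 4 + 2y = 0 gives y = 5 (since 2·5^3 − 4·5^2 = 150).
min ATC = 150/5 + 17 − 4·5 + 5^2 = $52. That is the break-even price.
Between these two prices the firm operates at a loss; above $52 it earns a profit.

Shutdown price = $13; break-even price = $52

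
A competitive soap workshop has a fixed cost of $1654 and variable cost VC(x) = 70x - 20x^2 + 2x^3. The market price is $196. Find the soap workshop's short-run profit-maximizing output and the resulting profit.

AVC = 70 - 20x + 2x^2 has its minimum $20 at x = 5; price $196 clears that bar, so the firm operates.
With MC = 70 - 40x + 6x^2, P = MC on the upward-sloping part at x* = 9.
TR = 196·9 = 1764. TC = 1654 + 468 = 2122. Profit = 1764 − 2122 = -$358.
Shutting down would mean losing the fixed cost of $1654, so operating at a loss of $358 is better by $1296.

Profit = -$358 at x = 9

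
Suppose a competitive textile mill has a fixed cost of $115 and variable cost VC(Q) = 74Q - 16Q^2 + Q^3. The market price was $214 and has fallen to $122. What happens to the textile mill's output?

Output falls from 14 to 12

AVC = 74 - 16Q + Q^2, minimized at Q = 8 where min AVC = $10. MC = 74 - 32Q + 3Q^2.
With P = $214 above the shutdown price, P = MC gives Q = 14.
At P = $122 ≥ min AVC, set P = MC: Q = 12. The firm stays open but cuts output.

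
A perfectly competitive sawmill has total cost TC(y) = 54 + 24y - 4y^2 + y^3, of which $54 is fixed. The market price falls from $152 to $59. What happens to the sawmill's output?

Output falls from 8 to 5

AVC = 24 - 4y + y^2, minimized at y = 2 where min AVC = $20. MC = 24 - 8y + 3y^2.
At P = $152 ≥ min AVC, set P = MC on the rising branch: y = 8.
At P = $59 ≥ min AVC, set P = MC: y = 5. The firm stays open but cuts output.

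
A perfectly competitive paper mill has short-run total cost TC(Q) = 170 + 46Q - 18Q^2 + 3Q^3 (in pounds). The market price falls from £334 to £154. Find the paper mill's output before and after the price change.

Output falls from 8 to 6

MC = 46 - 36Q + 9Q^2; the shutdown threshold is min AVC = £19 (at Q = 3).
With P = £334 above the shutdown price, P = MC gives Q = 8.
At P = £154 ≥ min AVC, set P = MC: Q = 6. The firm stays open but cuts output.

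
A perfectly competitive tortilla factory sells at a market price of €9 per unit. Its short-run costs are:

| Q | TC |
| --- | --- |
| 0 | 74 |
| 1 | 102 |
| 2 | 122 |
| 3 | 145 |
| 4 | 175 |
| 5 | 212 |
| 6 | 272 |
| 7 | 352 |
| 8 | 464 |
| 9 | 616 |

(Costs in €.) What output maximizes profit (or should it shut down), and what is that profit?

Q = 0 (shut down); profit = -€74

Compute π = P·Q − TC at each output: Q=0: -74; Q=1: -93; Q=2: -104; Q=3: -118; Q=4: -139; Q=5: -167; Q=6: -218; Q=7: -289; Q=8: -392; Q=9: -535.
Profit is highest at Q = 0. Equivalently, the lowest AVC in the table is 71/3 ≈ €23.67 at Q = 3, and P = €9 falls below it — price never covers variable cost, so the firm shuts down and loses only its fixed cost.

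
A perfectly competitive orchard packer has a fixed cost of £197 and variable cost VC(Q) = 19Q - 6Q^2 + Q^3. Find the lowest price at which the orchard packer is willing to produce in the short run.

The shutdown price is the minimum of AVC. VC = 19Q - 6Q^2 + Q^3, so AVC = 19 - 6Q + Q^2.
At the minimum of AVC, MC = AVC. MC = 19 - 12Q + 3Q^2; setting MC = AVC gives 2Q^2 - 6Q = 0, so Q = 3. min AVC = 10.
The firm shuts down for any P below £10.

£10 per unit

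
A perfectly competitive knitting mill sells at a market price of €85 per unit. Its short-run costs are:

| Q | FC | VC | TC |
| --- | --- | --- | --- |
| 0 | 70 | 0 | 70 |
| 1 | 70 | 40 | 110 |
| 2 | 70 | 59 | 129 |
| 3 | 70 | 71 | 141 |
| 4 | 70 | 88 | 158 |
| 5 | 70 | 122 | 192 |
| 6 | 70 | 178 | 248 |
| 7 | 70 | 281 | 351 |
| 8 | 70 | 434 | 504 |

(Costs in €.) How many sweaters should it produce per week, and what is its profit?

Compute π = P·Q − TC at each output: Q=0: -70; Q=1: -25; Q=2: 41; Q=3: 114; Q=4: 182; Q=5: 233; Q=6: 262; Q=7: 244; Q=8: 176.
Profit is maximized at Q = 6. AVC there is 178/6 = €29.67 ≤ P, so producing beats shutting down (which would give -€70).

Q = 6; profit = €262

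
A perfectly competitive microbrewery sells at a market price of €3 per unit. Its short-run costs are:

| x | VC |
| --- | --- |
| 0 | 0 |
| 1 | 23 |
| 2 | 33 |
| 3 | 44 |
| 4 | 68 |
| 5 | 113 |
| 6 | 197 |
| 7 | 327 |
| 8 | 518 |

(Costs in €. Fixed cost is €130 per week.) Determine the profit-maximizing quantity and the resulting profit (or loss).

x = 0 (shut down); profit = -€130

Compute π = P·x − TC at each output: x=0: -130; x=1: -150; x=2: -157; x=3: -165; x=4: -186; x=5: -228; x=6: -309; x=7: -436; x=8: -624.
Profit is highest at x = 0. Equivalently, the lowest AVC in the table is 44/3 ≈ €14.67 at x = 3, and P = €3 falls below it — price never covers variable cost, so the firm shuts down and loses only its fixed cost.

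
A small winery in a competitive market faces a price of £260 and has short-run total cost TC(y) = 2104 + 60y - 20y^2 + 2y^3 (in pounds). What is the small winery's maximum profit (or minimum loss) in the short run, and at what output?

AVC = 60 - 20y + 2y^2 has its minimum £10 at y = 5; price £260 clears that bar, so the firm operates.
With MC = 60 - 40y + 6y^2, P = MC on the upward-sloping part at y* = 10.
TR = 260·10 = 2600. TC = 2104 + 600 = 2704. Profit = 2600 − 2704 = -£104.
Shutting down would mean losing the fixed cost of £2104, so operating at a loss of £104 is better by £2000.

Profit = -£104 at y = 10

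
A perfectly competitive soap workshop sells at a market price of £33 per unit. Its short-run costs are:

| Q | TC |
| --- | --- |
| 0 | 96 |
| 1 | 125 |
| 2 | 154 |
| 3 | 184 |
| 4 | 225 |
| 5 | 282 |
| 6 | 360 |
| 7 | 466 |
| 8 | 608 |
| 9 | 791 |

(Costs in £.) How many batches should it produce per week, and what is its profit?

Tabulate TR − TC: Q=0: -96; Q=1: -92; Q=2: -88; Q=3: -85; Q=4: -93; Q=5: -117; Q=6: -162; Q=7: -235; Q=8: -344; Q=9: -494.
Profit is maximized at Q = 3. AVC there is 88/3 = £29.33 ≤ P, so producing beats shutting down (which would give -£96).

Q = 3; profit = -£85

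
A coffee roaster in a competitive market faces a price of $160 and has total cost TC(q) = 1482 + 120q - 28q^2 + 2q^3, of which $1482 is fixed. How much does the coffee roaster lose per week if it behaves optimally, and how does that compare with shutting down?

AVC = 120 - 28q + 2q^2; min AVC = $22 at q = 7. Since P = $160 ≥ min AVC, the firm produces.
With MC = 120 - 56q + 6q^2, P = MC on the upward-sloping part at q* = 10.
TR = 160·10 = 1600. TC = 1482 + 400 = 1882. Profit = 1600 − 1882 = -$282.
By producing, the firm covers all variable cost plus $1200 of fixed cost; shutting down would lose the full $1482.

Profit = -$282 at q = 10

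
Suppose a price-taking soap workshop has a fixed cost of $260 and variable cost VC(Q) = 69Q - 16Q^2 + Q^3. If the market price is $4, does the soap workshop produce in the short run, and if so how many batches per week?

Shut down

Variable cost is VC = 69Q - 16Q^2 + Q^3, so AVC = VC/Q = 69 - 16Q + Q^2 and MC = dTC/dQ = 69 - 32Q + 3Q^2.
AVC hits its minimum where MC = AVC, at Q = 8, giving min AVC = 69 - 16·8 + 8^2 = $5.
Since P = $4 < min AVC = $5, price fails to cover variable cost at any output.
The firm minimizes its loss by shutting down and losing only its fixed cost of $260.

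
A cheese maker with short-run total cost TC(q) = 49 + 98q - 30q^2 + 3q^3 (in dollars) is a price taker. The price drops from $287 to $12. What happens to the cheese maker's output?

Output falls from 9 to 0 (the firm shuts down)

MC = 98 - 60q + 9q^2; the shutdown threshold is min AVC = $23 (at q = 5).
With P = $287 above the shutdown price, P = MC gives q = 9.
At P = $12 < min AVC = $23, price no longer covers variable cost at any output, so the firm shuts down: q = 0.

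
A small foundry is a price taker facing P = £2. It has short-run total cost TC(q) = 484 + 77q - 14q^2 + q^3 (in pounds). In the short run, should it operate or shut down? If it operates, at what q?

Shut down

From TC, MC = TC'(q) = 77 - 28q + 3q^2 and AVC = VC/q = 77 - 14q + q^2.
The AVC parabola has its vertex at q = 14/2 = 7, where AVC = 77 - 14·7 + 7^2 = £28.
With P < min AVC (£2 < £28), every unit sold adds to the loss.
The firm minimizes its loss by shutting down and losing only its fixed cost of £484.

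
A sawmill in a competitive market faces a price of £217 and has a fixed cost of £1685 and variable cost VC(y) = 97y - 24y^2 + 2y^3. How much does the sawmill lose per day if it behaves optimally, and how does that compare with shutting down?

Profit = -£85 at y = 10

AVC = 97 - 24y + 2y^2 has its minimum £25 at y = 6; price £217 clears that bar, so the firm operates.
MC = 97 - 48y + 6y^2. Setting P = MC and taking the root on the rising branch gives y* = 10.
TR = 217·10 = 2170. TC = 1685 + 570 = 2255. Profit = 2170 − 2255 = -£85.
By producing, the firm covers all variable cost plus £1600 of fixed cost; shutting down would lose the full £1685.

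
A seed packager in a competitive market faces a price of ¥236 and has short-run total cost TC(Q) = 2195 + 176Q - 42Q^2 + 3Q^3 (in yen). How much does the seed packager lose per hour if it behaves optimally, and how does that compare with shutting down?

Profit = -¥395 at Q = 10

AVC = 176 - 42Q + 3Q^2; min AVC = ¥29 at Q = 7. Since P = ¥236 ≥ min AVC, the firm produces.
MC = 176 - 84Q + 9Q^2. Setting P = MC and taking the root on the rising branch gives Q* = 10.
TR = 236·10 = 2360. TC = 2195 + 560 = 2755. Profit = 2360 − 2755 = -¥395.
Shutting down would mean losing the fixed cost of ¥2195, so operating at a loss of ¥395 is better by ¥1800.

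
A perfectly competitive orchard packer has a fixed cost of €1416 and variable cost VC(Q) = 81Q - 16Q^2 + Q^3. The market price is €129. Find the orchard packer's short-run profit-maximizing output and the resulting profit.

Profit = -€264 at Q = 12

AVC = 81 - 16Q + Q^2 has its minimum €17 at Q = 8; price €129 clears that bar, so the firm operates.
MC = 81 - 32Q + 3Q^2. Setting P = MC and taking the root on the rising branch gives Q* = 12.
TR = 129·12 = 1548. TC = 1416 + 396 = 1812. Profit = 1548 − 1812 = -€264.
Shutting down would mean losing the fixed cost of €1416, so operating at a loss of €264 is better by €1152.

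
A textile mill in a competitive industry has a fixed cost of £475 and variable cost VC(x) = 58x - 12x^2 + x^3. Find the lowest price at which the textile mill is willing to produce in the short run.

The shutdown price is the minimum of AVC. VC = 58x - 12x^2 + x^3, so AVC = 58 - 12x + x^2.
At the minimum of AVC, MC = AVC. MC = 58 - 24x + 3x^2; setting MC = AVC gives 2x^2 - 12x = 0, so x = 6. min AVC = 22.
So the shutdown price is £22.

£22 per unit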